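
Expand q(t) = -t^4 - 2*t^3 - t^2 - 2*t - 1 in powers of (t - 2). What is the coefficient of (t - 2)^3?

-10

Use the known series and substitute for the argument.
q(2) = -41
q′(2) = -62
q′′(2) = -74
q′′′(2) = -60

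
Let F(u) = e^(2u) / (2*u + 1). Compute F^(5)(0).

Use 1/(1 - r) = Σ r^k on the denominator, then take the Cauchy product.
The coefficient of u^5 in the expansion is -176/15, so F^(5)(0) = 5! * (-176/15) = -1408.

-1408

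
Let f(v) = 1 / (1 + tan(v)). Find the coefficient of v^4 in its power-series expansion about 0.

Expand as Σ (-1)^k u^k with u equal to the inner function's series.

5/3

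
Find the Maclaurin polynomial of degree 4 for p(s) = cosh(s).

p(0) = 1
p′(0) = 0
p′′(0) = 1
p′′′(0) = 0
p^(4)(0) = 1

s^4/24 + s^2/2 + 1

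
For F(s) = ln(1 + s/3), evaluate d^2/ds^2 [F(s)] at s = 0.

Apply the Taylor formula c_k = f^(k)(a)/k!.
The coefficient of s^2 in the expansion is -1/18, so F′′(0) = 2! * (-1/18) = -1/9.

-1/9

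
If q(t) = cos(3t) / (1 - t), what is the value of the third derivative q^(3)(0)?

Expand each factor separately, then convolve coefficients.
The coefficient of t^3 in the expansion is -7/2, so q′′′(0) = 3! * (-7/2) = -21.

-21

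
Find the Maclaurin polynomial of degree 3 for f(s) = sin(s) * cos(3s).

-14*s^3/3 + s

Take the Cauchy product of the two expansions.
[s^0] = 0;  [s^1] = 1;  [s^2] = 0;  [s^3] = -14/3.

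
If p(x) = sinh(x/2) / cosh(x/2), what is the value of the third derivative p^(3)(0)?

-1/4

Write the quotient as an unknown series and match coefficients against numerator = denominator · series.
The coefficient of x^3 in the expansion is -1/24, so p′′′(0) = 3! * (-1/24) = -1/4.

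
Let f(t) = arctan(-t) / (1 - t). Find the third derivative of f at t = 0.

-4

Multiply the numerator's expansion by the denominator's geometric series.
The coefficient of t^3 in the expansion is -2/3, so f′′′(0) = 3! * (-2/3) = -4.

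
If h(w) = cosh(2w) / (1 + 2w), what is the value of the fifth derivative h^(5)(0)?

-5920

Expand each factor separately, then convolve coefficients.
From the series, [w^5] h = -148/3; multiply by 5! = 120 to get -5920.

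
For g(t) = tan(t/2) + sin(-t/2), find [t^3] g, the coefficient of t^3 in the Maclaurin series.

1/16

Add the two expansions coefficient-wise.
[t^0] = 0;  [t^1] = 0;  [t^2] = 0;  [t^3] = 1/16.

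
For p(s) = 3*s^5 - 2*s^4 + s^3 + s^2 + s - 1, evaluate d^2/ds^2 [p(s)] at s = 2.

Apply the Taylor formula c_k = f^(k)(a)/k!.
The coefficient of (s - 2)^2 in the expansion is 199, so p′′(2) = 2! * (199) = 398.

398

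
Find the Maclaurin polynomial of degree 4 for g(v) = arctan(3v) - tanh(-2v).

-35*v^3/3 + 5*v

Add the two expansions coefficient-wise.
[v^0] = 0;  [v^1] = 5;  [v^2] = 0;  [v^3] = -35/3;  [v^4] = 0.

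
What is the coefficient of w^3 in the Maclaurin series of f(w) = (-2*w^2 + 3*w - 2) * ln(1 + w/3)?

-139/162

Distribute the polynomial across the series and collect like powers.
f(0) = 0
f′(0) = -2/3
f′′(0) = 20/9
f′′′(0) = -139/27
Then c_k = f^(k)(0)/k! gives each Taylor coefficient.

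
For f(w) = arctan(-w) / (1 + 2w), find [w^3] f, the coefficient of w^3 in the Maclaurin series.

-11/3

Multiply the two series term by term and collect like powers.
[w^0] = 0;  [w^1] = -1;  [w^2] = 2;  [w^3] = -11/3.
So c_3 = f′′′(0)/3! = -11/3.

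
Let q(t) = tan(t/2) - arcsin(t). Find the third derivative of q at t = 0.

Expand each term separately and add.
The coefficient of t^3 in the expansion is -1/8, so q′′′(0) = 3! * (-1/8) = -3/4.

-3/4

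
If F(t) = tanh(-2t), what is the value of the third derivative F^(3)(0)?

16

Differentiate repeatedly and evaluate at the center.
From the series, [t^3] F = 8/3; multiply by 3! = 6 to get 16.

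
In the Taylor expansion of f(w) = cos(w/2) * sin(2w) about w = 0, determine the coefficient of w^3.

Take the Cauchy product of the two expansions.
f(0) = 0
f′(0) = 2
f′′(0) = 0
f′′′(0) = -19/2
So c_3 = f′′′(0)/3! = -19/12.

-19/12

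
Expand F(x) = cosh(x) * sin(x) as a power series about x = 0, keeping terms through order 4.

Take the Cauchy product of the two expansions.
F(0) = 0
F′(0) = 1
F′′(0) = 0
F′′′(0) = 2
F^(4)(0) = 0
The Taylor polynomial is Σ F^(k)(0)/k! · x^k.

x^3/3 + x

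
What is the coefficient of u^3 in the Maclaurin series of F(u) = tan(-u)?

Differentiate repeatedly and evaluate at the center.
F(0) = 0
F′(0) = -1
F′′(0) = 0
F′′′(0) = -2
The Taylor polynomial is Σ F^(k)(0)/k! · u^k.

-1/3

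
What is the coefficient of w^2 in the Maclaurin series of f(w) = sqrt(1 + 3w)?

-9/8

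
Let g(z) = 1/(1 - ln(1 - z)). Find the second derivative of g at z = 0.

Plug the Maclaurin series of the inner function into that of the outer and collect terms.
The coefficient of z^2 in the expansion is 1/2, so g′′(0) = 2! * (1/2) = 1.

1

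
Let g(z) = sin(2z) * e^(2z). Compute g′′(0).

8

Write out both Maclaurin series and multiply, keeping only the needed powers.
The coefficient of z^2 in the expansion is 4, so g′′(0) = 2! * (4) = 8.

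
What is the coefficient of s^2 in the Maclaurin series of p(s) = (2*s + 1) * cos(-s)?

Distribute the polynomial across the series and collect like powers.
p(0) = 1
p′(0) = 2
p′′(0) = -1

-1/2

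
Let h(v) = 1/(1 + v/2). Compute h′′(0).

1/2

From the series, [v^2] h = 1/4; multiply by 2! = 2 to get 1/2.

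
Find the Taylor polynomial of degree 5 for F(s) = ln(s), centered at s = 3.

(s - 3)^5/1215 - (s - 3)^4/324 + (s - 3)^3/81 - (s - 3)^2/18 + (s - 3)/3 + ln(3)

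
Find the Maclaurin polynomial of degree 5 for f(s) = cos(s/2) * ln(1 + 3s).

Multiply the two series term by term and collect like powers.

30389*s^5/640 - 315*s^4/16 + 69*s^3/8 - 9*s^2/2 + 3*s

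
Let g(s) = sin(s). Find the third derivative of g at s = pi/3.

The coefficient of (s - pi/3)^3 in the expansion is -1/12, so g′′′(pi/3) = 3! * (-1/12) = -1/2.

-1/2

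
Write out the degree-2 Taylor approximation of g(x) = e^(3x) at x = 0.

9*x^2/2 + 3*x + 1

Use the known series and substitute for the argument.
g(0) = 1
g′(0) = 3
g′′(0) = 9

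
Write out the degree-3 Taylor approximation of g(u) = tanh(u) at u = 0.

-u^3/3 + u

Compute the successive derivatives at the expansion point and divide by k!.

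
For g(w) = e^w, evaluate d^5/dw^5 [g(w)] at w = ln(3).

Use the known series and substitute for the argument.
The coefficient of (w - ln(3))^5 in the expansion is 1/40, so g^(5)(ln(3)) = 5! * (1/40) = 3.

3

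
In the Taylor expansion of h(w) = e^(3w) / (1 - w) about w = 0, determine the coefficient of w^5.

Write out both Maclaurin series and multiply, keeping only the needed powers.

92/5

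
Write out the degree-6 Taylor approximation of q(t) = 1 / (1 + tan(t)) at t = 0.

Write 1/(1+u) = 1 - u + u^2 - u^3 + ... and substitute the series for u.

122*t^6/45 - 32*t^5/15 + 5*t^4/3 - 4*t^3/3 + t^2 - t + 1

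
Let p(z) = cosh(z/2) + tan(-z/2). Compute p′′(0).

1/4

Add the two expansions coefficient-wise.
From the series, [z^2] p = 1/8; multiply by 2! = 2 to get 1/4.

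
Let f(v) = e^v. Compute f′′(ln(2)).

2

The coefficient of (v - ln(2))^2 in the expansion is 1, so f′′(ln(2)) = 2! * (1) = 2.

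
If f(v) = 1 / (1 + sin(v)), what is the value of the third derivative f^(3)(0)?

-5

Write 1/(1+u) = 1 - u + u^2 - u^3 + ... and substitute the series for u.
The coefficient of v^3 in the expansion is -5/6, so f′′′(0) = 3! * (-5/6) = -5.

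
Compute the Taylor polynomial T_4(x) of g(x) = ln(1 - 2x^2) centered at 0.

Differentiate repeatedly and evaluate at the center.

-2*x^4 - 2*x^2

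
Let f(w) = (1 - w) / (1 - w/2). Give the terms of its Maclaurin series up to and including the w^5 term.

Multiply each power in the prefactor through the base expansion.
f(0) = 1
f′(0) = -1/2
f′′(0) = -1/2
f′′′(0) = -3/4
f^(4)(0) = -3/2
f^(5)(0) = -15/4

-w^5/32 - w^4/16 - w^3/8 - w^2/4 - w/2 + 1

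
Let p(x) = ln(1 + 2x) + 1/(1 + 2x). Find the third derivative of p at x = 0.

-32

Combine the two series term by term.
From the series, [x^3] p = -16/3; multiply by 3! = 6 to get -32.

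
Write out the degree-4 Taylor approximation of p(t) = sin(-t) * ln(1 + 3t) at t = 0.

Multiply the two series term by term and collect like powers.
p(0) = 0
p′(0) = 0
p′′(0) = -6
p′′′(0) = 27
p^(4)(0) = -204
The Taylor polynomial is Σ p^(k)(0)/k! · t^k.

-17*t^4/2 + 9*t^3/2 - 3*t^2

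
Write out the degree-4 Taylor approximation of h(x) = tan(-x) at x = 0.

[x^0] = 0;  [x^1] = -1;  [x^2] = 0;  [x^3] = -1/3;  [x^4] = 0.

-x^3/3 - x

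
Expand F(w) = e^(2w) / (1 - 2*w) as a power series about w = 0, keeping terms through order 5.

Multiply the numerator's expansion by the denominator's geometric series.
F(0) = 1
F′(0) = 4
F′′(0) = 20
F′′′(0) = 128
F^(4)(0) = 1040
F^(5)(0) = 10432
Then c_k = F^(k)(0)/k! gives each Taylor coefficient.

1304*w^5/15 + 130*w^4/3 + 64*w^3/3 + 10*w^2 + 4*w + 1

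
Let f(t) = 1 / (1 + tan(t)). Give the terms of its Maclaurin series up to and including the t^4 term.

5*t^4/3 - 4*t^3/3 + t^2 - t + 1

Expand as Σ (-1)^k u^k with u equal to the inner function's series.
f(0) = 1
f′(0) = -1
f′′(0) = 2
f′′′(0) = -8
f^(4)(0) = 40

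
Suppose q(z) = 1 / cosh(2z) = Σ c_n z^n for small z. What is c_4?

10/3

Invert the denominator's series and multiply.
[z^0] = 1;  [z^1] = 0;  [z^2] = -2;  [z^3] = 0;  [z^4] = 10/3.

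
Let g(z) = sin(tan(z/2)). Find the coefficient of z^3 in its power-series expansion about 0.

1/48

Plug the Maclaurin series of the inner function into that of the outer and collect terms.
g(0) = 0
g′(0) = 1/2
g′′(0) = 0
g′′′(0) = 1/8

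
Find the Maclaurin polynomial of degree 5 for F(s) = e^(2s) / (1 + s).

Multiply the two series term by term and collect like powers.

-s^5/15 + s^4/3 + s^3/3 + s^2 + s + 1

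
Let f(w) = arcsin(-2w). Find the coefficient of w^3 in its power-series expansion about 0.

-4/3

f(0) = 0
f′(0) = -2
f′′(0) = 0
f′′′(0) = -8
The Taylor polynomial is Σ f^(k)(0)/k! · w^k.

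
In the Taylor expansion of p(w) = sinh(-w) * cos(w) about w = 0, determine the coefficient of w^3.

1/3

Take the Cauchy product of the two expansions.
p(0) = 0
p′(0) = -1
p′′(0) = 0
p′′′(0) = 2
So c_3 = p′′′(0)/3! = 1/3.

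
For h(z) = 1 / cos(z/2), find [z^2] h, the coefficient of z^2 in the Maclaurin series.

1/8

Write the quotient as an unknown series and match coefficients against numerator = denominator · series.
[z^0] = 1;  [z^1] = 0;  [z^2] = 1/8.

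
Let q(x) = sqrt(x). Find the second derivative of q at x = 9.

-1/108

From the series, [(x - 9)^2] q = -1/216; multiply by 2! = 2 to get -1/108.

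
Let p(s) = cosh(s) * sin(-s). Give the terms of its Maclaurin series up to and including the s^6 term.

Write out both Maclaurin series and multiply, keeping only the needed powers.
[s^0] = 0;  [s^1] = -1;  [s^2] = 0;  [s^3] = -1/3;  [s^4] = 0;  [s^5] = 1/30;  [s^6] = 0.

s^5/30 - s^3/3 - s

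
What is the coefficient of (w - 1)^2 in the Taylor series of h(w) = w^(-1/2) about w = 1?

Compute the successive derivatives at the expansion point and divide by k!.

3/8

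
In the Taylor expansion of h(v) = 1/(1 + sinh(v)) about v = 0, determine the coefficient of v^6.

Let u equal the inner series; expand the outer function in u and truncate.
h(0) = 1
h′(0) = -1
h′′(0) = 2
h′′′(0) = -7
h^(4)(0) = 32
h^(5)(0) = -181
h^(6)(0) = 1232
So c_6 = h^(6)(0)/6! = 77/45.

77/45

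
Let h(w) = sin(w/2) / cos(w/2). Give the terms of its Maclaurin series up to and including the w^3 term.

w^3/24 + w/2

Invert the denominator's series and multiply.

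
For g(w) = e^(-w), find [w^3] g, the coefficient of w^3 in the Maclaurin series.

g(0) = 1
g′(0) = -1
g′′(0) = 1
g′′′(0) = -1

-1/6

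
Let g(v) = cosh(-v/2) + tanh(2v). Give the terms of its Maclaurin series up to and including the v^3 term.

Combine the two series term by term.
g(0) = 1
g′(0) = 2
g′′(0) = 1/4
g′′′(0) = -16

-8*v^3/3 + v^2/8 + 2*v + 1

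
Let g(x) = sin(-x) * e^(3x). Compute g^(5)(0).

-316

Take the Cauchy product of the two expansions.
The coefficient of x^5 in the expansion is -79/30, so g^(5)(0) = 5! * (-79/30) = -316.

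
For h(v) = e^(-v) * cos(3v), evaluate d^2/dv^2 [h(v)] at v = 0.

-8

Multiply the two series term by term and collect like powers.
From the series, [v^2] h = -4; multiply by 2! = 2 to get -8.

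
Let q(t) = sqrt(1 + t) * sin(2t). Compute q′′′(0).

-19/2

Multiply the two series term by term and collect like powers.
From the series, [t^3] q = -19/12; multiply by 3! = 6 to get -19/2.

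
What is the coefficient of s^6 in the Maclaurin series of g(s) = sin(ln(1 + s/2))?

Plug the Maclaurin series of the inner function into that of the outer and collect terms.
g(0) = 0
g′(0) = 1/2
g′′(0) = -1/4
g′′′(0) = 1/8
g^(4)(0) = 0
g^(5)(0) = -5/16
g^(6)(0) = 45/32
So c_6 = g^(6)(0)/6! = 1/512.

1/512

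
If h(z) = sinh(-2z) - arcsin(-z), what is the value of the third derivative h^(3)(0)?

-7

Combine the two series term by term.
The coefficient of z^3 in the expansion is -7/6, so h′′′(0) = 3! * (-7/6) = -7.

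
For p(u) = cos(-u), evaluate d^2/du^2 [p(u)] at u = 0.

-1

Use the known series and substitute for the argument.
From the series, [u^2] p = -1/2; multiply by 2! = 2 to get -1.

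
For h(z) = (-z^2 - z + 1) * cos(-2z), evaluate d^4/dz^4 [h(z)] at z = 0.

Multiply each power in the prefactor through the base expansion.
The coefficient of z^4 in the expansion is 8/3, so h^(4)(0) = 4! * (8/3) = 64.

64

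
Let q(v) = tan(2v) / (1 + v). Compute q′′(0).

-4

Take the Cauchy product of the two expansions.
The coefficient of v^2 in the expansion is -2, so q′′(0) = 2! * (-2) = -4.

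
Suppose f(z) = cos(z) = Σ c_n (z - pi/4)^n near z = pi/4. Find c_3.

sqrt(2)/12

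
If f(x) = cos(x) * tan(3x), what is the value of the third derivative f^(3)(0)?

45

Expand each factor separately, then convolve coefficients.
The coefficient of x^3 in the expansion is 15/2, so f′′′(0) = 3! * (15/2) = 45.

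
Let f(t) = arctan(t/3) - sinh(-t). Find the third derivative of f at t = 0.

25/27

Expand each term separately and add.
From the series, [t^3] f = 25/162; multiply by 3! = 6 to get 25/27.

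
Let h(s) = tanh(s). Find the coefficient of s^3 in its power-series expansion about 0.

-1/3

[s^0] = 0;  [s^1] = 1;  [s^2] = 0;  [s^3] = -1/3.
So c_3 = h′′′(0)/3! = -1/3.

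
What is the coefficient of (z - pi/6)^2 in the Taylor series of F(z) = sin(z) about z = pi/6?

F(pi/6) = 1/2
F′(pi/6) = sqrt(3)/2
F′′(pi/6) = -1/2
So c_2 = F′′(pi/6)/2! = -1/4.

-1/4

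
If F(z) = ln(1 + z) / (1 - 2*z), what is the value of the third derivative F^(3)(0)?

Use 1/(1 - r) = Σ r^k on the denominator, then take the Cauchy product.
The coefficient of z^3 in the expansion is 10/3, so F′′′(0) = 3! * (10/3) = 20.

20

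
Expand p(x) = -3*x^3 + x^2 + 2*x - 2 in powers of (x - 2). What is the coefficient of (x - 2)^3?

-3

p(2) = -18
p′(2) = -30
p′′(2) = -34
p′′′(2) = -18
The Taylor polynomial is Σ p^(k)(2)/k! · (x - 2)^k.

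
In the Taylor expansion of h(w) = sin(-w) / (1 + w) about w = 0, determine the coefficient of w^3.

-5/6

Take the Cauchy product of the two expansions.
h(0) = 0
h′(0) = -1
h′′(0) = 2
h′′′(0) = -5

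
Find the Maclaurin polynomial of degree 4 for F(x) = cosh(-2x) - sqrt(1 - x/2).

Combine the two series term by term.
F(0) = 0
F′(0) = 1/4
F′′(0) = 65/16
F′′′(0) = 3/64
F^(4)(0) = 4111/256
Dividing each by k! gives the coefficients c_0, ..., c_4.

4111*x^4/6144 + x^3/128 + 65*x^2/32 + x/4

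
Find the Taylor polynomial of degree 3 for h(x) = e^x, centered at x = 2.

h(2) = e^(2)
h′(2) = e^(2)
h′′(2) = e^(2)
h′′′(2) = e^(2)
Dividing each by k! gives the coefficients c_0, ..., c_3.

(x - 2)^3*e^(2)/6 + (x - 2)^2*e^(2)/2 + (x - 2)*e^(2) + e^(2)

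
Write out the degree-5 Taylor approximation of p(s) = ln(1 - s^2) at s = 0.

Differentiate repeatedly and evaluate at the center.
p(0) = 0
p′(0) = 0
p′′(0) = -2
p′′′(0) = 0
p^(4)(0) = -12
p^(5)(0) = 0

-s^4/2 - s^2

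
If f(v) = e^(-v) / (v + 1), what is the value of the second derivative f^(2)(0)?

Expand 1/(denominator) as a geometric series and multiply by the numerator's series.
From the series, [v^2] f = 5/2; multiply by 2! = 2 to get 5.

5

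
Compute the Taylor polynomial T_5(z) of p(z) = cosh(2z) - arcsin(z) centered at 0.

-3*z^5/40 + 2*z^4/3 - z^3/6 + 2*z^2 - z + 1

Combine the two series term by term.
[z^0] = 1;  [z^1] = -1;  [z^2] = 2;  [z^3] = -1/6;  [z^4] = 2/3;  [z^5] = -3/40.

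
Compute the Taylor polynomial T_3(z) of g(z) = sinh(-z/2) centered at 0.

g(0) = 0
g′(0) = -1/2
g′′(0) = 0
g′′′(0) = -1/8
Then c_k = g^(k)(0)/k! gives each Taylor coefficient.

-z^3/48 - z/2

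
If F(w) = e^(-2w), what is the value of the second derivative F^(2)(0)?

From the series, [w^2] F = 2; multiply by 2! = 2 to get 4.

4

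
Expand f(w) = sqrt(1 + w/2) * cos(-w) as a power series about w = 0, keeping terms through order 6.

-5281*w^6/2949120 + 181*w^5/24576 + 337*w^4/6144 - 15*w^3/128 - 17*w^2/32 + w/4 + 1

Multiply the two series term by term and collect like powers.
[w^0] = 1;  [w^1] = 1/4;  [w^2] = -17/32;  [w^3] = -15/128;  [w^4] = 337/6144;  [w^5] = 181/24576;  [w^6] = -5281/2949120.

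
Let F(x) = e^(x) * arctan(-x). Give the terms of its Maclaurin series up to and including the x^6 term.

-11*x^6/72 - 3*x^5/40 + x^4/6 - x^3/6 - x^2 - x

Write out both Maclaurin series and multiply, keeping only the needed powers.
F(0) = 0
F′(0) = -1
F′′(0) = -2
F′′′(0) = -1
F^(4)(0) = 4
F^(5)(0) = -9
F^(6)(0) = -110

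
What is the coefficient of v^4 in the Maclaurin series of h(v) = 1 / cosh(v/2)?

5/384

Invert the denominator's series and multiply.
h(0) = 1
h′(0) = 0
h′′(0) = -1/4
h′′′(0) = 0
h^(4)(0) = 5/16
So c_4 = h^(4)(0)/4! = 5/384.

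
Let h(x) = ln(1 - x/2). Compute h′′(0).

The coefficient of x^2 in the expansion is -1/8, so h′′(0) = 2! * (-1/8) = -1/4.

-1/4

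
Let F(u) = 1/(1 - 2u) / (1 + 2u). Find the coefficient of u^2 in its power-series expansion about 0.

Expand each factor separately, then convolve coefficients.
F(0) = 1
F′(0) = 0
F′′(0) = 8

4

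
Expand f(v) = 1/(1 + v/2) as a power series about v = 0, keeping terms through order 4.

v^4/16 - v^3/8 + v^2/4 - v/2 + 1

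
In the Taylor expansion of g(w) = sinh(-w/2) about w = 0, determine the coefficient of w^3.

Apply the Taylor formula c_k = f^(k)(a)/k!.
g(0) = 0
g′(0) = -1/2
g′′(0) = 0
g′′′(0) = -1/8
Then c_k = g^(k)(0)/k! gives each Taylor coefficient.

-1/48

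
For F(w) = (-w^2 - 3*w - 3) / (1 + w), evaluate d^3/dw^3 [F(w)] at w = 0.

6

Shift and add copies of the series according to the polynomial's terms.
From the series, [w^3] F = 1; multiply by 3! = 6 to get 6.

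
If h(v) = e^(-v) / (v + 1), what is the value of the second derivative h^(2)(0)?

Use 1/(1 - r) = Σ r^k on the denominator, then take the Cauchy product.
The coefficient of v^2 in the expansion is 5/2, so h′′(0) = 2! * (5/2) = 5.

5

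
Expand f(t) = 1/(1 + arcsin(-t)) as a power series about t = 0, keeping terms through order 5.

63*t^5/40 + 4*t^4/3 + 7*t^3/6 + t^2 + t + 1

Plug the Maclaurin series of the inner function into that of the outer and collect terms.
f(0) = 1
f′(0) = 1
f′′(0) = 2
f′′′(0) = 7
f^(4)(0) = 32
f^(5)(0) = 189
The Taylor polynomial is Σ f^(k)(0)/k! · t^k.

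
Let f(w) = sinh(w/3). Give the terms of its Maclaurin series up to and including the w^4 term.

f(0) = 0
f′(0) = 1/3
f′′(0) = 0
f′′′(0) = 1/27
f^(4)(0) = 0

w^3/162 + w/3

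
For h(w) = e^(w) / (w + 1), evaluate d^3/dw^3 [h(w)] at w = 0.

Use 1/(1 - r) = Σ r^k on the denominator, then take the Cauchy product.
From the series, [w^3] h = -1/3; multiply by 3! = 6 to get -2.

-2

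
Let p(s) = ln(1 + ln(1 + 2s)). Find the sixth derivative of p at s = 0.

-117376

Substitute the inner expansion into the outer series and collect powers.
The coefficient of s^6 in the expansion is -7336/45, so p^(6)(0) = 6! * (-7336/45) = -117376.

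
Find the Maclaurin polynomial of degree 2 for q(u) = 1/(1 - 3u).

9*u^2 + 3*u + 1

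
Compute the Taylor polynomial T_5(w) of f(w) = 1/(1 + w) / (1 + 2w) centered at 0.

Multiply the two series term by term and collect like powers.
f(0) = 1
f′(0) = -3
f′′(0) = 14
f′′′(0) = -90
f^(4)(0) = 744
f^(5)(0) = -7560
Dividing each by k! gives the coefficients c_0, ..., c_5.

-63*w^5 + 31*w^4 - 15*w^3 + 7*w^2 - 3*w + 1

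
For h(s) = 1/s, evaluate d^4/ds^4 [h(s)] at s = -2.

From the series, [(s + 2)^4] h = -1/32; multiply by 4! = 24 to get -3/4.

-3/4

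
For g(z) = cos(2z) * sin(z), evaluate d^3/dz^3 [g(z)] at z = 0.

Expand each factor separately, then convolve coefficients.
The coefficient of z^3 in the expansion is -13/6, so g′′′(0) = 3! * (-13/6) = -13.

-13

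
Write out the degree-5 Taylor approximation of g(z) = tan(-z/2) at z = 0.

-z^5/240 - z^3/24 - z/2

Differentiate repeatedly and evaluate at the center.
g(0) = 0
g′(0) = -1/2
g′′(0) = 0
g′′′(0) = -1/4
g^(4)(0) = 0
g^(5)(0) = -1/2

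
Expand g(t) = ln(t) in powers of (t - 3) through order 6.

g(3) = ln(3)
g′(3) = 1/3
g′′(3) = -1/9
g′′′(3) = 2/27
g^(4)(3) = -2/27
g^(5)(3) = 8/81
g^(6)(3) = -40/243
The Taylor polynomial is Σ g^(k)(3)/k! · (t - 3)^k.

-(t - 3)^6/4374 + (t - 3)^5/1215 - (t - 3)^4/324 + (t - 3)^3/81 - (t - 3)^2/18 + (t - 3)/3 + ln(3)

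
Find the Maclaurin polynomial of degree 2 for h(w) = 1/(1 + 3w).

9*w^2 - 3*w + 1

[w^0] = 1;  [w^1] = -3;  [w^2] = 9.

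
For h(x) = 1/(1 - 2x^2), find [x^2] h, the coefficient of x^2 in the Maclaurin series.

Compute the successive derivatives at the expansion point and divide by k!.
h(0) = 1
h′(0) = 0
h′′(0) = 4
So c_2 = h′′(0)/2! = 2.

2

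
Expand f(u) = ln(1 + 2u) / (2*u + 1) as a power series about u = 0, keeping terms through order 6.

Expand 1/(denominator) as a geometric series and multiply by the numerator's series.
f(0) = 0
f′(0) = 2
f′′(0) = -12
f′′′(0) = 88
f^(4)(0) = -800
f^(5)(0) = 8768
f^(6)(0) = -112896

-784*u^6/5 + 1096*u^5/15 - 100*u^4/3 + 44*u^3/3 - 6*u^2 + 2*u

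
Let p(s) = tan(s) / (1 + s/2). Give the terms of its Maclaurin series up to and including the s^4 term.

Take the Cauchy product of the two expansions.
p(0) = 0
p′(0) = 1
p′′(0) = -1
p′′′(0) = 7/2
p^(4)(0) = -7
The Taylor polynomial is Σ p^(k)(0)/k! · s^k.

-7*s^4/24 + 7*s^3/12 - s^2/2 + s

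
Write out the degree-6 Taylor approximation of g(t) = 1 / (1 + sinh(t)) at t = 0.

77*t^6/45 - 181*t^5/120 + 4*t^4/3 - 7*t^3/6 + t^2 - t + 1

Use the geometric series for the reciprocal, then substitute.
[t^0] = 1;  [t^1] = -1;  [t^2] = 1;  [t^3] = -7/6;  [t^4] = 4/3;  [t^5] = -181/120;  [t^6] = 77/45.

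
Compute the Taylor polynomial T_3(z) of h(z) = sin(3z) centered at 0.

Apply the Taylor formula c_k = f^(k)(a)/k!.

-9*z^3/2 + 3*z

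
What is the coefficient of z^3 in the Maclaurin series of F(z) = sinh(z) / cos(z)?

2/3

Write the quotient as an unknown series and match coefficients against numerator = denominator · series.
[z^0] = 0;  [z^1] = 1;  [z^2] = 0;  [z^3] = 2/3.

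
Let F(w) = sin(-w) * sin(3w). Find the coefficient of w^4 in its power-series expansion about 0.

Expand each factor separately, then convolve coefficients.
F(0) = 0
F′(0) = 0
F′′(0) = -6
F′′′(0) = 0
F^(4)(0) = 120
So c_4 = F^(4)(0)/4! = 5.

5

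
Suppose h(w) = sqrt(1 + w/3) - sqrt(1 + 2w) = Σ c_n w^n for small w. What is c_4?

Expand each term separately and add.

6475/10368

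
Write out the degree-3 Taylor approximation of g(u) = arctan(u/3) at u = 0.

-u^3/81 + u/3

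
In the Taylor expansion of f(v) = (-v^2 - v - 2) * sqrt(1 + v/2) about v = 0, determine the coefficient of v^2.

Multiply each power in the prefactor through the base expansion.
f(0) = -2
f′(0) = -3/2
f′′(0) = -19/8
So c_2 = f′′(0)/2! = -19/16.

-19/16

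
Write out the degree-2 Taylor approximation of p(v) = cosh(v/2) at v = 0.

v^2/8 + 1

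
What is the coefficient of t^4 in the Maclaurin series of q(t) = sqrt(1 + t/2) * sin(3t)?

Take the Cauchy product of the two expansions.
q(0) = 0
q′(0) = 3
q′′(0) = 3/2
q′′′(0) = -441/16
q^(4)(0) = -423/16
Dividing each by k! gives the coefficients c_0, ..., c_4.

-141/128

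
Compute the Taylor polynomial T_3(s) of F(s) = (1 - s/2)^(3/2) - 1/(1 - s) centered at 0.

-127*s^3/128 - 29*s^2/32 - 7*s/4

Add the two expansions coefficient-wise.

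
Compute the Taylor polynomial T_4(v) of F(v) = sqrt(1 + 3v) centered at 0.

F(0) = 1
F′(0) = 3/2
F′′(0) = -9/4
F′′′(0) = 81/8
F^(4)(0) = -1215/16

-405*v^4/128 + 27*v^3/16 - 9*v^2/8 + 3*v/2 + 1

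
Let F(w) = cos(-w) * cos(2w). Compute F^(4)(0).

Expand each factor separately, then convolve coefficients.
The coefficient of w^4 in the expansion is 41/24, so F^(4)(0) = 4! * (41/24) = 41.

41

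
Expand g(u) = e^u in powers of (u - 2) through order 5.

(u - 2)^5*e^(2)/120 + (u - 2)^4*e^(2)/24 + (u - 2)^3*e^(2)/6 + (u - 2)^2*e^(2)/2 + (u - 2)*e^(2) + e^(2)

g(2) = e^(2)
g′(2) = e^(2)
g′′(2) = e^(2)
g′′′(2) = e^(2)
g^(4)(2) = e^(2)
g^(5)(2) = e^(2)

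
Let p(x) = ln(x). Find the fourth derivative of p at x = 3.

-2/27

Apply the Taylor formula c_k = f^(k)(a)/k!.
From the series, [(x - 3)^4] p = -1/324; multiply by 4! = 24 to get -2/27.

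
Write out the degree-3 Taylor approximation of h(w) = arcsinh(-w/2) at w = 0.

h(0) = 0
h′(0) = -1/2
h′′(0) = 0
h′′′(0) = 1/8
Dividing each by k! gives the coefficients c_0, ..., c_3.

w^3/48 - w/2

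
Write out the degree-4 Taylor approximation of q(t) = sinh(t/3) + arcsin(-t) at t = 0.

-13*t^3/81 - 2*t/3

Add the two expansions coefficient-wise.
q(0) = 0
q′(0) = -2/3
q′′(0) = 0
q′′′(0) = -26/27
q^(4)(0) = 0
Then c_k = q^(k)(0)/k! gives each Taylor coefficient.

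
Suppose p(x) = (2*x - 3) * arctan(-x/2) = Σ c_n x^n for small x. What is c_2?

-1

Multiply each power in the prefactor through the base expansion.
[x^0] = 0;  [x^1] = 3/2;  [x^2] = -1.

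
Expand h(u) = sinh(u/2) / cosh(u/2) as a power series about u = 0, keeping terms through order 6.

Divide the numerator series by the denominator series (power-series long division).
h(0) = 0
h′(0) = 1/2
h′′(0) = 0
h′′′(0) = -1/4
h^(4)(0) = 0
h^(5)(0) = 1/2
h^(6)(0) = 0

u^5/240 - u^3/24 + u/2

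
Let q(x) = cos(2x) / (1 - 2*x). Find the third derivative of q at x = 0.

Multiply the numerator's expansion by the denominator's geometric series.
From the series, [x^3] q = 4; multiply by 3! = 6 to get 24.

24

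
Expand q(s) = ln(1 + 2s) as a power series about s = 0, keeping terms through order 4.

Differentiate repeatedly and evaluate at the center.
q(0) = 0
q′(0) = 2
q′′(0) = -4
q′′′(0) = 16
q^(4)(0) = -96
The Taylor polynomial is Σ q^(k)(0)/k! · s^k.

-4*s^4 + 8*s^3/3 - 2*s^2 + 2*s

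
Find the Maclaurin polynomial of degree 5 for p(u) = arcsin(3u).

p(0) = 0
p′(0) = 3
p′′(0) = 0
p′′′(0) = 27
p^(4)(0) = 0
p^(5)(0) = 2187
Then c_k = p^(k)(0)/k! gives each Taylor coefficient.

729*u^5/40 + 9*u^3/2 + 3*u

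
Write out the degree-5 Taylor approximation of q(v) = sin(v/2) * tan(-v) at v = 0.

-7*v^4/48 - v^2/2

Expand each factor separately, then convolve coefficients.
q(0) = 0
q′(0) = 0
q′′(0) = -1
q′′′(0) = 0
q^(4)(0) = -7/2
q^(5)(0) = 0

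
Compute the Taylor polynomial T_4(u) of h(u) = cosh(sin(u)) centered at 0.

-u^4/8 + u^2/2 + 1

Plug the Maclaurin series of the inner function into that of the outer and collect terms.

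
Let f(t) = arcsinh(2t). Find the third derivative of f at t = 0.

From the series, [t^3] f = -4/3; multiply by 3! = 6 to get -8.

-8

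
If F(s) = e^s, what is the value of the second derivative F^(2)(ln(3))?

3

The coefficient of (s - ln(3))^2 in the expansion is 3/2, so F′′(ln(3)) = 2! * (3/2) = 3.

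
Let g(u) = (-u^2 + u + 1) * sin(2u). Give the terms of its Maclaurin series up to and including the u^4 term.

Multiply each power in the prefactor through the base expansion.
g(0) = 0
g′(0) = 2
g′′(0) = 4
g′′′(0) = -20
g^(4)(0) = -32
The Taylor polynomial is Σ g^(k)(0)/k! · u^k.

-4*u^4/3 - 10*u^3/3 + 2*u^2 + 2*u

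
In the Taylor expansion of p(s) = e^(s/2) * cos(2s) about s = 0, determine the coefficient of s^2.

Write out both Maclaurin series and multiply, keeping only the needed powers.
[s^0] = 1;  [s^1] = 1/2;  [s^2] = -15/8.
So c_2 = p′′(0)/2! = -15/8.

-15/8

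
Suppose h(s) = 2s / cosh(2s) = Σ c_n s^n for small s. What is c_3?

Invert the denominator's series and multiply.
[s^0] = 0;  [s^1] = 2;  [s^2] = 0;  [s^3] = -4.

-4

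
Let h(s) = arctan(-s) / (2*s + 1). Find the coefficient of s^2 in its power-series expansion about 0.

Expand 1/(denominator) as a geometric series and multiply by the numerator's series.
h(0) = 0
h′(0) = -1
h′′(0) = 4

2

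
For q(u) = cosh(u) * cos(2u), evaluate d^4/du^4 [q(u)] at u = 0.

Expand each factor separately, then convolve coefficients.
From the series, [u^4] q = -7/24; multiply by 4! = 24 to get -7.

-7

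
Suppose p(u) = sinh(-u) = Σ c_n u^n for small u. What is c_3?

-1/6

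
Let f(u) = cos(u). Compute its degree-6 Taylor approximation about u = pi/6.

-sqrt(3)*(u - pi/6)^6/1440 - (u - pi/6)^5/240 + sqrt(3)*(u - pi/6)^4/48 + (u - pi/6)^3/12 - sqrt(3)*(u - pi/6)^2/4 - (u - pi/6)/2 + sqrt(3)/2

[(u - pi/6)^0] = sqrt(3)/2;  [(u - pi/6)^1] = -1/2;  [(u - pi/6)^2] = -sqrt(3)/4;  [(u - pi/6)^3] = 1/12;  [(u - pi/6)^4] = sqrt(3)/48;  [(u - pi/6)^5] = -1/240;  [(u - pi/6)^6] = -sqrt(3)/1440.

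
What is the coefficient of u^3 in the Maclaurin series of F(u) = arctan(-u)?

1/3

Differentiate repeatedly and evaluate at the center.
F(0) = 0
F′(0) = -1
F′′(0) = 0
F′′′(0) = 2
Dividing each by k! gives the coefficients c_0, ..., c_3.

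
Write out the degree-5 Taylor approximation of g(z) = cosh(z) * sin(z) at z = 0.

-z^5/30 + z^3/3 + z

Expand each factor separately, then convolve coefficients.
g(0) = 0
g′(0) = 1
g′′(0) = 0
g′′′(0) = 2
g^(4)(0) = 0
g^(5)(0) = -4
The Taylor polynomial is Σ g^(k)(0)/k! · z^k.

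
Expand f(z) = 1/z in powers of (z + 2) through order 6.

-(z + 2)^6/128 - (z + 2)^5/64 - (z + 2)^4/32 - (z + 2)^3/16 - (z + 2)^2/8 - (z + 2)/4 - 1/2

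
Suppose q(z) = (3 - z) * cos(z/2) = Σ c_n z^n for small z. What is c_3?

1/8

Distribute the polynomial across the series and collect like powers.
[z^0] = 3;  [z^1] = -1;  [z^2] = -3/8;  [z^3] = 1/8.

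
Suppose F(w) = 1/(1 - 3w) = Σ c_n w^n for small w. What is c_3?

27

Use the known series and substitute for the argument.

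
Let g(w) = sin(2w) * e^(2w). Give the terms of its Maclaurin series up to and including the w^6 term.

-32*w^6/45 - 16*w^5/15 + 8*w^3/3 + 4*w^2 + 2*w

Multiply the two series term by term and collect like powers.
[w^0] = 0;  [w^1] = 2;  [w^2] = 4;  [w^3] = 8/3;  [w^4] = 0;  [w^5] = -16/15;  [w^6] = -32/45.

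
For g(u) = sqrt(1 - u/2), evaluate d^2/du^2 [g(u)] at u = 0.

-1/16

The coefficient of u^2 in the expansion is -1/32, so g′′(0) = 2! * (-1/32) = -1/16.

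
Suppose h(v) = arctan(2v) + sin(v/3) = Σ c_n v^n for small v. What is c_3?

-433/162

Combine the two series term by term.
h(0) = 0
h′(0) = 7/3
h′′(0) = 0
h′′′(0) = -433/27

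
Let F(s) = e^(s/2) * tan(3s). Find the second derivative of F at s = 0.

Take the Cauchy product of the two expansions.
The coefficient of s^2 in the expansion is 3/2, so F′′(0) = 2! * (3/2) = 3.

3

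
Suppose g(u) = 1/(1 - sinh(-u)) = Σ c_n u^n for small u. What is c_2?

Compose series: expand the inner function first, then feed it into the outer expansion.
g(0) = 1
g′(0) = -1
g′′(0) = 2
So c_2 = g′′(0)/2! = 1.

1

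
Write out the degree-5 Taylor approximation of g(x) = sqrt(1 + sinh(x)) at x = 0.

241*x^5/3840 - 31*x^4/384 + 7*x^3/48 - x^2/8 + x/2 + 1

Plug the Maclaurin series of the inner function into that of the outer and collect terms.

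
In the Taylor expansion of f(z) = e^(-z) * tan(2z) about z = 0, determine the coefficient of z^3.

Expand each factor separately, then convolve coefficients.
[z^0] = 0;  [z^1] = 2;  [z^2] = -2;  [z^3] = 11/3.

11/3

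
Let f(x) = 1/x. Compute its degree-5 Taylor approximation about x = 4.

-(x - 4)^5/4096 + (x - 4)^4/1024 - (x - 4)^3/256 + (x - 4)^2/64 - (x - 4)/16 + 1/4

f(4) = 1/4
f′(4) = -1/16
f′′(4) = 1/32
f′′′(4) = -3/128
f^(4)(4) = 3/128
f^(5)(4) = -15/512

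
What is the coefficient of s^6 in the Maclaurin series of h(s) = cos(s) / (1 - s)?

389/720

Expand each factor separately, then convolve coefficients.
[s^0] = 1;  [s^1] = 1;  [s^2] = 1/2;  [s^3] = 1/2;  [s^4] = 13/24;  [s^5] = 13/24;  [s^6] = 389/720.
So c_6 = h^(6)(0)/6! = 389/720.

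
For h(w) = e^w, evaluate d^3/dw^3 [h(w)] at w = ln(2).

The coefficient of (w - ln(2))^3 in the expansion is 1/3, so h′′′(ln(2)) = 3! * (1/3) = 2.

2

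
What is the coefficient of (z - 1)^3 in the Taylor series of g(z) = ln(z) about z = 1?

1/3

[(z - 1)^0] = 0;  [(z - 1)^1] = 1;  [(z - 1)^2] = -1/2;  [(z - 1)^3] = 1/3.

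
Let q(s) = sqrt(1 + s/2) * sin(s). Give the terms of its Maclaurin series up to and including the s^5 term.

341*s^5/30720 - 13*s^4/384 - 19*s^3/96 + s^2/4 + s

Multiply the two series term by term and collect like powers.
q(0) = 0
q′(0) = 1
q′′(0) = 1/2
q′′′(0) = -19/16
q^(4)(0) = -13/16
q^(5)(0) = 341/256
Dividing each by k! gives the coefficients c_0, ..., c_5.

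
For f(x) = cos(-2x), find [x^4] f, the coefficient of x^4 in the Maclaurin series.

2/3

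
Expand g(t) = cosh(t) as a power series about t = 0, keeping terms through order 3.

g(0) = 1
g′(0) = 0
g′′(0) = 1
g′′′(0) = 0

t^2/2 + 1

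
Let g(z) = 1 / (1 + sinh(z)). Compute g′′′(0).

Expand as Σ (-1)^k u^k with u equal to the inner function's series.
The coefficient of z^3 in the expansion is -7/6, so g′′′(0) = 3! * (-7/6) = -7.

-7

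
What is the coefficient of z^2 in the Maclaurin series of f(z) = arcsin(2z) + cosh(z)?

Expand each term separately and add.
f(0) = 1
f′(0) = 2
f′′(0) = 1
So c_2 = f′′(0)/2! = 1/2.

1/2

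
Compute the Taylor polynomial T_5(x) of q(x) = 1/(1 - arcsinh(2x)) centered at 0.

Compose series: expand the inner function first, then feed it into the outer expansion.
[x^0] = 1;  [x^1] = 2;  [x^2] = 4;  [x^3] = 20/3;  [x^4] = 32/3;  [x^5] = 92/5.

92*x^5/5 + 32*x^4/3 + 20*x^3/3 + 4*x^2 + 2*x + 1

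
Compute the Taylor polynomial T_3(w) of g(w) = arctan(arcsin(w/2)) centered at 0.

-w^3/48 + w/2

Plug the Maclaurin series of the inner function into that of the outer and collect terms.
g(0) = 0
g′(0) = 1/2
g′′(0) = 0
g′′′(0) = -1/8
The Taylor polynomial is Σ g^(k)(0)/k! · w^k.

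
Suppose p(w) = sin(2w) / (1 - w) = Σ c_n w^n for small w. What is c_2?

Multiply the numerator's expansion by the denominator's geometric series.
p(0) = 0
p′(0) = 2
p′′(0) = 4
Then c_k = p^(k)(0)/k! gives each Taylor coefficient.

2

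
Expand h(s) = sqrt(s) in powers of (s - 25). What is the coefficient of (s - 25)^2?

-1/1000

h(25) = 5
h′(25) = 1/10
h′′(25) = -1/500
The Taylor polynomial is Σ h^(k)(25)/k! · (s - 25)^k.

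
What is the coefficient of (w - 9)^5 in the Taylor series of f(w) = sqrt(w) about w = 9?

f(9) = 3
f′(9) = 1/6
f′′(9) = -1/108
f′′′(9) = 1/648
f^(4)(9) = -5/11664
f^(5)(9) = 35/209952

7/5038848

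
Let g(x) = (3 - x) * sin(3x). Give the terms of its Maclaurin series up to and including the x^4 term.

9*x^4/2 - 27*x^3/2 - 3*x^2 + 9*x

Shift and add copies of the series according to the polynomial's terms.
g(0) = 0
g′(0) = 9
g′′(0) = -6
g′′′(0) = -81
g^(4)(0) = 108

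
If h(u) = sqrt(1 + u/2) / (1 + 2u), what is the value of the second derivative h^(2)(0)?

111/16

Take the Cauchy product of the two expansions.
From the series, [u^2] h = 111/32; multiply by 2! = 2 to get 111/16.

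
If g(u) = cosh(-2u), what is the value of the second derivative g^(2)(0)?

From the series, [u^2] g = 2; multiply by 2! = 2 to get 4.

4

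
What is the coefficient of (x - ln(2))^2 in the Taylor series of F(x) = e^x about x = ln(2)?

1

Apply the Taylor formula c_k = f^(k)(a)/k!.
F(ln(2)) = 2
F′(ln(2)) = 2
F′′(ln(2)) = 2
Then c_k = F^(k)(ln(2))/k! gives each Taylor coefficient.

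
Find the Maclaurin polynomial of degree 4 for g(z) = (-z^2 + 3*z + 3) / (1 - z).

Multiply each power in the prefactor through the base expansion.
g(0) = 3
g′(0) = 6
g′′(0) = 10
g′′′(0) = 30
g^(4)(0) = 120

5*z^4 + 5*z^3 + 5*z^2 + 6*z + 3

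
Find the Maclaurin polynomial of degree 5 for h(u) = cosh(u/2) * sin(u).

-19*u^5/1920 - u^3/24 + u

Take the Cauchy product of the two expansions.
[u^0] = 0;  [u^1] = 1;  [u^2] = 0;  [u^3] = -1/24;  [u^4] = 0;  [u^5] = -19/1920.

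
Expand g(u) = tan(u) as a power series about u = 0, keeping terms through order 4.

g(0) = 0
g′(0) = 1
g′′(0) = 0
g′′′(0) = 2
g^(4)(0) = 0
Then c_k = g^(k)(0)/k! gives each Taylor coefficient.

u^3/3 + u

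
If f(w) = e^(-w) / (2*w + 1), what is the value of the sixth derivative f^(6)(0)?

Use 1/(1 - r) = Σ r^k on the denominator, then take the Cauchy product.
The coefficient of w^6 in the expansion is 75973/720, so f^(6)(0) = 6! * (75973/720) = 75973.

75973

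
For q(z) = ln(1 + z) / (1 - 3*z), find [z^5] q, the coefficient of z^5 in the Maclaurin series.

Multiply the numerator's expansion by the denominator's geometric series.
q(0) = 0
q′(0) = 1
q′′(0) = 5
q′′′(0) = 47
q^(4)(0) = 558
q^(5)(0) = 8394
So c_5 = q^(5)(0)/5! = 1399/20.

1399/20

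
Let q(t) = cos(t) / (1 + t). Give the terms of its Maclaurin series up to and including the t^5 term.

-13*t^5/24 + 13*t^4/24 - t^3/2 + t^2/2 - t + 1

Take the Cauchy product of the two expansions.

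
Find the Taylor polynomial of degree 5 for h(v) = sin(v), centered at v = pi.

h(pi) = 0
h′(pi) = -1
h′′(pi) = 0
h′′′(pi) = 1
h^(4)(pi) = 0
h^(5)(pi) = -1
Then c_k = h^(k)(pi)/k! gives each Taylor coefficient.

-(v - pi)^5/120 + (v - pi)^3/6 - (v - pi)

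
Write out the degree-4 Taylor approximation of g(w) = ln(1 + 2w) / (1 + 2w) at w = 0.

-100*w^4/3 + 44*w^3/3 - 6*w^2 + 2*w

Expand each factor separately, then convolve coefficients.
g(0) = 0
g′(0) = 2
g′′(0) = -12
g′′′(0) = 88
g^(4)(0) = -800
Then c_k = g^(k)(0)/k! gives each Taylor coefficient.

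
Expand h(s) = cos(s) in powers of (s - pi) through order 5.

-(s - pi)^4/24 + (s - pi)^2/2 - 1

h(pi) = -1
h′(pi) = 0
h′′(pi) = 1
h′′′(pi) = 0
h^(4)(pi) = -1
h^(5)(pi) = 0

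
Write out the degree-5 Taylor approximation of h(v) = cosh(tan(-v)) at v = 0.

Substitute the inner expansion into the outer series and collect powers.

3*v^4/8 + v^2/2 + 1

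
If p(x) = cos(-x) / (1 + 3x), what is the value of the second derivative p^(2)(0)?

Expand each factor separately, then convolve coefficients.
The coefficient of x^2 in the expansion is 17/2, so p′′(0) = 2! * (17/2) = 17.

17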